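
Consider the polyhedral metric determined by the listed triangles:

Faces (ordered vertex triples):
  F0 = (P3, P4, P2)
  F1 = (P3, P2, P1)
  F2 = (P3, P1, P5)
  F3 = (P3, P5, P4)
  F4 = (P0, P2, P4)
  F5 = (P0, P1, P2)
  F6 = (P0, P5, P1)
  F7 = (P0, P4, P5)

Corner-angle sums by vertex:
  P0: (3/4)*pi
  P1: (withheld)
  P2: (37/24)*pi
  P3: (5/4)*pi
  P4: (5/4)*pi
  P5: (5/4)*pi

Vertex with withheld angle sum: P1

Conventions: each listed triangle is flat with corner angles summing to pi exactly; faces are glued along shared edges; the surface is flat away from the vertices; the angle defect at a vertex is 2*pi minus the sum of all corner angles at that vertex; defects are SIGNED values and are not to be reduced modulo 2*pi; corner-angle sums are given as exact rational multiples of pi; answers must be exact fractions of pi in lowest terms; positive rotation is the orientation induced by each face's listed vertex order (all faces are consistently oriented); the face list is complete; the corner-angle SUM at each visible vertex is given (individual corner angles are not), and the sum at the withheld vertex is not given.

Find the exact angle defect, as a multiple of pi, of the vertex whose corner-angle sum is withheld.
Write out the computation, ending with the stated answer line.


V = 6, E = 12, F = 8; chi = V - E + F = 2
Gauss-Bonnet: total defect = 2*pi*chi = 4*pi; visible defects sum to (95/24)*pi

Answer: defect(P1) = pi/24


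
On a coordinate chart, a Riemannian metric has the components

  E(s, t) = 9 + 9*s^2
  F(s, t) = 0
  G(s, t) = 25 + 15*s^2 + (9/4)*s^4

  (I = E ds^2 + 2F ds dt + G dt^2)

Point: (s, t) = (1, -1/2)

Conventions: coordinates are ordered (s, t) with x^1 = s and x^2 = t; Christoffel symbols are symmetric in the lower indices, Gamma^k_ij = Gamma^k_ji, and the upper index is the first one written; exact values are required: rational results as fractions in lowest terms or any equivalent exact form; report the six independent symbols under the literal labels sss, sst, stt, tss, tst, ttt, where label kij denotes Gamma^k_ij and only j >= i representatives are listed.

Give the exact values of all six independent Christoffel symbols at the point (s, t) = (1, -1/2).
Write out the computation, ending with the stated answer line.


E = 18, F = 0, G = 169/4 at the point
E_s = 18, E_t = 0, F_s = 0, F_t = 0, G_s = 39, G_t = 0
EG - F^2 = 1521/2;  g^inv = (2/1521) * [[169/4, 0], [0, 18]]
first-kind symbols [ij,l] = (1/2)(d_i g_jl + d_j g_il - d_l g_ij): [ss,s] = E_s/2 = 9, [ss,t] = F_s - E_t/2 = 0, [st,s] = E_t/2 = 0, [st,t] = G_s/2 = 39/2, [tt,s] = F_t - G_s/2 = -39/2, [tt,t] = G_t/2 = 0
Gamma^s_ij = (G*[ij,s] - F*[ij,t])/(EG - F^2), Gamma^t_ij = (E*[ij,t] - F*[ij,s])/(EG - F^2)

Answer: Gamma_sss = 1/2, Gamma_sst = 0, Gamma_stt = -13/12, Gamma_tss = 0, Gamma_tst = 6/13, Gamma_ttt = 0


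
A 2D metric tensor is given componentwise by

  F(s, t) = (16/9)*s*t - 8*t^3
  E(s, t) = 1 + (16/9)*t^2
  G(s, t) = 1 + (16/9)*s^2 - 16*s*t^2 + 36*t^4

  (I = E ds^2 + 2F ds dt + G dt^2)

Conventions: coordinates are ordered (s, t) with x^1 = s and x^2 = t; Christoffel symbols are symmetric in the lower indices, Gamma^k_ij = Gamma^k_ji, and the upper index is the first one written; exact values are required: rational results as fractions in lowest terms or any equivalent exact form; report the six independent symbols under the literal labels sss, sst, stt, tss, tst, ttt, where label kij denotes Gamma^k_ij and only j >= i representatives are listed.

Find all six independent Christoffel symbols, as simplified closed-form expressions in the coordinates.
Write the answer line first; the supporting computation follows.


Answer: Gamma_sss = 0, Gamma_sst = 16*t/(16*s^2 - 144*s*t^2 + 324*t^4 + 16*t^2 + 9), Gamma_stt = -144*t^2/(16*s^2 - 144*s*t^2 + 324*t^4 + 16*t^2 + 9), Gamma_tss = 0, Gamma_tst = (16*s - 72*t^2)/(16*s^2 - 144*s*t^2 + 324*t^4 + 16*t^2 + 9), Gamma_ttt = (-144*s*t + 648*t^3)/(16*s^2 - 144*s*t^2 + 324*t^4 + 16*t^2 + 9)

E = 1 + (16/9)*t^2; F = (16/9)*s*t - 8*t^3; G = 1 + (16/9)*s^2 - 16*s*t^2 + 36*t^4
Gamma^k_ij = (1/2) g^{kl} (d_i g_jl + d_j g_il - d_l g_ij), with g^inv = (1/(EG-F^2)) [[G, -F], [-F, E]]
first partials: E_s = 0, E_t = (32/9)*t, F_s = (16/9)*t, F_t = (16/9)*s - 24*t^2, G_s = (32/9)*s - 16*t^2, G_t = -32*s*t + 144*t^3
D = EG - F^2 = 1 + (16/9)*t^2 + (16/9)*s^2 - 16*s*t^2 + 36*t^4
expanded: Gamma^s_ss = (G E_s - 2F F_s + F E_t)/(2D), Gamma^s_st = (G E_t - F G_s)/(2D), Gamma^s_tt = (2G F_t - G G_s - F G_t)/(2D), Gamma^t_ss = (2E F_s - E E_t - F E_s)/(2D), Gamma^t_st = (E G_s - F E_t)/(2D), Gamma^t_tt = (E G_t - 2F F_t + F G_s)/(2D); substitute and cancel common factors


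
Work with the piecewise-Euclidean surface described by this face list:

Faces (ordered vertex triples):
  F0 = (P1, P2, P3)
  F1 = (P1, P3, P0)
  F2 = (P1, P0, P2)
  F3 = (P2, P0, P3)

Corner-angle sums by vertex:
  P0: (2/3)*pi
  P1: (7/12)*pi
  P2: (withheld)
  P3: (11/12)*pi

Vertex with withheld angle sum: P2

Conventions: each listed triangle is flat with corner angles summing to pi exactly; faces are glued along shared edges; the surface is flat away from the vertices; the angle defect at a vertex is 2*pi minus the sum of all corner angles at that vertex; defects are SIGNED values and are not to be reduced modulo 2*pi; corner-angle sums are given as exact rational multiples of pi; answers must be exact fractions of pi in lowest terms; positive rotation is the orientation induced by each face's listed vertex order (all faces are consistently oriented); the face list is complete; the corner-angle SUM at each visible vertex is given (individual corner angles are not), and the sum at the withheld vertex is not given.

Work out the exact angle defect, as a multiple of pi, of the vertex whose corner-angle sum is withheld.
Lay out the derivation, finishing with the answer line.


V = 4, E = 6, F = 4; chi = V - E + F = 2
Gauss-Bonnet: total defect = 2*pi*chi = 4*pi; visible defects sum to (23/6)*pi

Answer: defect(P2) = pi/6


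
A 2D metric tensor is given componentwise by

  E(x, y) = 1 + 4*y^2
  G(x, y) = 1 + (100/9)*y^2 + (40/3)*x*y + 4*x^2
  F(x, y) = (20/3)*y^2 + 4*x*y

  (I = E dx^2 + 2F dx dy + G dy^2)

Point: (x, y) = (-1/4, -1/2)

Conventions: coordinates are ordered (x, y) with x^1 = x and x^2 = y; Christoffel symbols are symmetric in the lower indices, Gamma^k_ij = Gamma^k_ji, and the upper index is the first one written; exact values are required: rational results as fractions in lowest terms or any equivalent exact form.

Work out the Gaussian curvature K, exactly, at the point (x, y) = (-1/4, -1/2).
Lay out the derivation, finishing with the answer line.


E = 2, F = 13/6, G = 205/36, EG - F^2 = 241/36 at the point
E_x = 0, E_y = -4, F_x = -2, F_y = -23/3, G_x = -26/3, G_y = -130/9
E_yy = 8, F_xy = 4, G_xx = 8
Compute both Brioschi determinants and normalise by (EG - F^2)^2.
M1 = [[-E_yy/2 + F_xy - G_xx/2, E_x/2, F_x - E_y/2], [F_y - G_x/2, E, F], [G_y/2, F, G]] = [[-4, 0, 0], [-10/3, 2, 13/6], [-65/9, 13/6, 205/36]]; det M1 = -241/9
M2 = [[0, E_y/2, G_x/2], [E_y/2, E, F], [G_x/2, F, G]] = [[0, -2, -13/3], [-2, 2, 13/6], [-13/3, 13/6, 205/36]]; det M2 = -205/9
det M1 - det M2 = -4; K = -4 / (241/36)^2 = -5184/58081

Answer: K = -5184/58081


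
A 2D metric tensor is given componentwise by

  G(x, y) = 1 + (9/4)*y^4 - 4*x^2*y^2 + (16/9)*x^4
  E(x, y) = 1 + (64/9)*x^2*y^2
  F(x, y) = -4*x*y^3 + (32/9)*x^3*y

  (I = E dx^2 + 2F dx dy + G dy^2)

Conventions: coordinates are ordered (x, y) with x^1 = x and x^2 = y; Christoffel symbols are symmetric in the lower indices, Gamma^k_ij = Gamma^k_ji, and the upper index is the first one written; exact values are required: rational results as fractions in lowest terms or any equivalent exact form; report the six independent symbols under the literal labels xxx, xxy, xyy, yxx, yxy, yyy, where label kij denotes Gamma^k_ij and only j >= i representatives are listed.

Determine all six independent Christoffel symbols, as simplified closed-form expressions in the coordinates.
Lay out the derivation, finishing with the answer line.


E = 1 + (64/9)*x^2*y^2; F = -4*x*y^3 + (32/9)*x^3*y; G = 1 + (9/4)*y^4 - 4*x^2*y^2 + (16/9)*x^4
Gamma^k_ij = (1/2) g^{kl} (d_i g_jl + d_j g_il - d_l g_ij), with g^inv = (1/(EG-F^2)) [[G, -F], [-F, E]]
first partials: E_x = (128/9)*x*y^2, E_y = (128/9)*x^2*y, F_x = -4*y^3 + (32/3)*x^2*y, F_y = -12*x*y^2 + (32/9)*x^3, G_x = -8*x*y^2 + (64/9)*x^3, G_y = 9*y^3 - 8*x^2*y
D = EG - F^2 = 1 + (9/4)*y^4 + (28/9)*x^2*y^2 + (16/9)*x^4
expanded: Gamma^x_xx = (G E_x - 2F F_x + F E_y)/(2D), Gamma^x_xy = (G E_y - F G_x)/(2D), Gamma^x_yy = (2G F_y - G G_x - F G_y)/(2D), Gamma^y_xx = (2E F_x - E E_y - F E_x)/(2D), Gamma^y_xy = (E G_x - F E_y)/(2D), Gamma^y_yy = (E G_y - 2F F_y + F G_x)/(2D); substitute and cancel common factors

Answer: Gamma_xxx = 256*x*y^2/(64*x^4 + 112*x^2*y^2 + 81*y^4 + 36), Gamma_xxy = 256*x^2*y/(64*x^4 + 112*x^2*y^2 + 81*y^4 + 36), Gamma_xyy = -288*x*y^2/(64*x^4 + 112*x^2*y^2 + 81*y^4 + 36), Gamma_yxx = (128*x^2*y - 144*y^3)/(64*x^4 + 112*x^2*y^2 + 81*y^4 + 36), Gamma_yxy = (128*x^3 - 144*x*y^2)/(64*x^4 + 112*x^2*y^2 + 81*y^4 + 36), Gamma_yyy = (-144*x^2*y + 162*y^3)/(64*x^4 + 112*x^2*y^2 + 81*y^4 + 36)


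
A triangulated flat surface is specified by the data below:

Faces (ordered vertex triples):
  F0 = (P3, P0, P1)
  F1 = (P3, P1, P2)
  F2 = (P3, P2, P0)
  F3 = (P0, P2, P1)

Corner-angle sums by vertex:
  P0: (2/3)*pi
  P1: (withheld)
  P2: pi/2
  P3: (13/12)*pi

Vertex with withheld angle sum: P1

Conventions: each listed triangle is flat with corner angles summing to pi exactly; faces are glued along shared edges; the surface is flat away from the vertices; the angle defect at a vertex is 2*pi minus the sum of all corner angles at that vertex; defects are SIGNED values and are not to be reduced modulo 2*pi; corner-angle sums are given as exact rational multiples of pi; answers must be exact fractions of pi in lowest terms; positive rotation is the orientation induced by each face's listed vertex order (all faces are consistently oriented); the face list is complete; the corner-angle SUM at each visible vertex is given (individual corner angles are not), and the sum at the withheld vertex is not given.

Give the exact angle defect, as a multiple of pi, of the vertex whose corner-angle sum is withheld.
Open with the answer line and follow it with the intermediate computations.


Answer: defect(P1) = pi/4

V = 4, E = 6, F = 4; chi = V - E + F = 2
Gauss-Bonnet: total defect = 2*pi*chi = 4*pi; visible defects sum to (15/4)*pi


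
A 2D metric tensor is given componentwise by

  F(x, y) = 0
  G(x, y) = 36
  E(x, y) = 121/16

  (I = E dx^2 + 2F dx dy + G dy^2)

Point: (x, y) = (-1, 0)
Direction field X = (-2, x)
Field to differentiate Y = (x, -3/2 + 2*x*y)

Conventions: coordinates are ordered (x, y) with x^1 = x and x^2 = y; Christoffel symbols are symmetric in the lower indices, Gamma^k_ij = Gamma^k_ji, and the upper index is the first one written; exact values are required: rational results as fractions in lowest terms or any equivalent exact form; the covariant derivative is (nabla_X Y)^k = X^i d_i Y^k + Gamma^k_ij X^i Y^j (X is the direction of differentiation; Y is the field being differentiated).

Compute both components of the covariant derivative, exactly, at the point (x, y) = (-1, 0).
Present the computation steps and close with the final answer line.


E = 121/16, F = 0, G = 36 at the point
E_x = 0, E_y = 0, F_x = 0, F_y = 0, G_x = 0, G_y = 0
EG - F^2 = 1089/4;  g^inv = (4/1089) * [[36, 0], [0, 121/16]]
first-kind symbols [ij,l] = (1/2)(d_i g_jl + d_j g_il - d_l g_ij): [xx,x] = E_x/2 = 0, [xx,y] = F_x - E_y/2 = 0, [xy,x] = E_y/2 = 0, [xy,y] = G_x/2 = 0, [yy,x] = F_y - G_x/2 = 0, [yy,y] = G_y/2 = 0
Gamma^x_ij = (G*[ij,x] - F*[ij,y])/(EG - F^2), Gamma^y_ij = (E*[ij,y] - F*[ij,x])/(EG - F^2)
Gamma_xxx = 0, Gamma_xxy = 0, Gamma_xyy = 0, Gamma_yxx = 0, Gamma_yxy = 0, Gamma_yyy = 0
X = (-2, -1), Y = (-1, -3/2) at the point

Answer: (nabla_X Y)^x = -2, (nabla_X Y)^y = 2


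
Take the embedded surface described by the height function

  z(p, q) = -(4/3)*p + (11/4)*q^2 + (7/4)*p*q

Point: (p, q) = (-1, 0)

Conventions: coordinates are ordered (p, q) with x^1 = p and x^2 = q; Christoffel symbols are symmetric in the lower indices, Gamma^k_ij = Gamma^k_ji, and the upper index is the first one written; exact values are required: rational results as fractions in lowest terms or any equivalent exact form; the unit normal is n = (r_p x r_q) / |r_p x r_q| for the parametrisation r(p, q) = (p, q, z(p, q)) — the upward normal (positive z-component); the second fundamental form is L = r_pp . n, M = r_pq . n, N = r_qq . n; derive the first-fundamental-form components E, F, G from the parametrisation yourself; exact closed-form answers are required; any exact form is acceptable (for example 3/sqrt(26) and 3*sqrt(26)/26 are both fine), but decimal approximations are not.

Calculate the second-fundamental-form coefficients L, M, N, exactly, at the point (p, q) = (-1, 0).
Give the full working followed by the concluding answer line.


z_p = -4/3, z_q = -7/4, z_pp = 0, z_pq = 7/4, z_qq = 11/2
E = 25/9, F = 7/3, G = 65/16; answer radicand W^2 = 841/144
unnormalised second-form numerators: l = 0, m = 7/4, n = 11/2; L = l/sqrt(841/144), and similarly M = m/sqrt(W^2), N = n/sqrt(W^2)

Answer: L = 0, M = 21/29, N = 66/29


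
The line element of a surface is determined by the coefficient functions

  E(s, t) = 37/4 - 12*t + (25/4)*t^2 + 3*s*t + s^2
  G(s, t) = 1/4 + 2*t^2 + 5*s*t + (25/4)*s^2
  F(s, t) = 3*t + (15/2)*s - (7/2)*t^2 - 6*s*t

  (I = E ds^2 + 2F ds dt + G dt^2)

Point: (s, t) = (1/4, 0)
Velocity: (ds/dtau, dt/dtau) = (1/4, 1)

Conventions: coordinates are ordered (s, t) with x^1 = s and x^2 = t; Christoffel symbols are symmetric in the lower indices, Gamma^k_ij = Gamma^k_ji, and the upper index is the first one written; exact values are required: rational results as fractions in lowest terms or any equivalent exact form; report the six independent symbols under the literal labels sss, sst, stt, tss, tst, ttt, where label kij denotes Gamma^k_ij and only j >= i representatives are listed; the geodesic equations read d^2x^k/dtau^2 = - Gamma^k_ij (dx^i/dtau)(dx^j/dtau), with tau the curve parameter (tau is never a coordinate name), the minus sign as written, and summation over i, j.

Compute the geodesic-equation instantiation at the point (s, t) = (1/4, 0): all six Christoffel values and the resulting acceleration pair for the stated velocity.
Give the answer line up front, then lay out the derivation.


Answer: Gamma_sss = -25036/2509, Gamma_sst = -6690/2509, Gamma_stt = -1241/2509, Gamma_tss = 124680/2509, Gamma_tst = 25700/2509, Gamma_ttt = 6080/2509; accelerations (d^2s/dtau^2, d^2t/dtau^2) = (24603/10036, -53445/5018)

E = 149/16, F = 15/8, G = 41/64 at the point
E_s = 1/2, E_t = -45/4, F_s = 15/2, F_t = 3/2, G_s = 25/8, G_t = 5/4
EG - F^2 = 2509/1024;  g^inv = (1024/2509) * [[41/64, -15/8], [-15/8, 149/16]]
first-kind symbols [ij,l] = (1/2)(d_i g_jl + d_j g_il - d_l g_ij): [ss,s] = E_s/2 = 1/4, [ss,t] = F_s - E_t/2 = 105/8, [st,s] = E_t/2 = -45/8, [st,t] = G_s/2 = 25/16, [tt,s] = F_t - G_s/2 = -1/16, [tt,t] = G_t/2 = 5/8
Gamma^s_ij = (G*[ij,s] - F*[ij,t])/(EG - F^2), Gamma^t_ij = (E*[ij,t] - F*[ij,s])/(EG - F^2)
Gamma_sss = -25036/2509, Gamma_sst = -6690/2509, Gamma_stt = -1241/2509, Gamma_tss = 124680/2509, Gamma_tst = 25700/2509, Gamma_ttt = 6080/2509
d^2s/dtau^2 = -(Gamma_sss*(1/4)^2 + 2*Gamma_sst*(1/4)*(1) + Gamma_stt*(1)^2) = 24603/10036
d^2t/dtau^2 = -(Gamma_tss*(1/4)^2 + 2*Gamma_tst*(1/4)*(1) + Gamma_ttt*(1)^2) = -53445/5018


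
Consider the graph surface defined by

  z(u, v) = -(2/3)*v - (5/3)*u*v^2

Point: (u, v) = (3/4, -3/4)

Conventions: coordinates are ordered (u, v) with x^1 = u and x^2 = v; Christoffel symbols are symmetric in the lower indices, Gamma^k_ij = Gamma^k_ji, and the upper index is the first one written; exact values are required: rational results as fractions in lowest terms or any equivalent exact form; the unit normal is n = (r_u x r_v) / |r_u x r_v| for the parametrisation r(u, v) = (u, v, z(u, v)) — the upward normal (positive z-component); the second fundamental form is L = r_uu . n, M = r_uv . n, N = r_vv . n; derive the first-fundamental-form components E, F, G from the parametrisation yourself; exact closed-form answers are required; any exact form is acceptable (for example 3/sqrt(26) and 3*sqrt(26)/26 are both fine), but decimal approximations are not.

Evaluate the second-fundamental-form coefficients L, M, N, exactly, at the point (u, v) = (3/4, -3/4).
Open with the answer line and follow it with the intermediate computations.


Answer: L = 0, M = 120*sqrt(157)/1099, N = -120*sqrt(157)/1099

z_u = -15/16, z_v = 29/24, z_uu = 0, z_uv = 5/2, z_vv = -5/2
E = 481/256, F = -145/128, G = 1417/576; answer radicand W^2 = 7693/2304
unnormalised second-form numerators: l = 0, m = 5/2, n = -5/2; L = l/sqrt(7693/2304), and similarly M = m/sqrt(W^2), N = n/sqrt(W^2)


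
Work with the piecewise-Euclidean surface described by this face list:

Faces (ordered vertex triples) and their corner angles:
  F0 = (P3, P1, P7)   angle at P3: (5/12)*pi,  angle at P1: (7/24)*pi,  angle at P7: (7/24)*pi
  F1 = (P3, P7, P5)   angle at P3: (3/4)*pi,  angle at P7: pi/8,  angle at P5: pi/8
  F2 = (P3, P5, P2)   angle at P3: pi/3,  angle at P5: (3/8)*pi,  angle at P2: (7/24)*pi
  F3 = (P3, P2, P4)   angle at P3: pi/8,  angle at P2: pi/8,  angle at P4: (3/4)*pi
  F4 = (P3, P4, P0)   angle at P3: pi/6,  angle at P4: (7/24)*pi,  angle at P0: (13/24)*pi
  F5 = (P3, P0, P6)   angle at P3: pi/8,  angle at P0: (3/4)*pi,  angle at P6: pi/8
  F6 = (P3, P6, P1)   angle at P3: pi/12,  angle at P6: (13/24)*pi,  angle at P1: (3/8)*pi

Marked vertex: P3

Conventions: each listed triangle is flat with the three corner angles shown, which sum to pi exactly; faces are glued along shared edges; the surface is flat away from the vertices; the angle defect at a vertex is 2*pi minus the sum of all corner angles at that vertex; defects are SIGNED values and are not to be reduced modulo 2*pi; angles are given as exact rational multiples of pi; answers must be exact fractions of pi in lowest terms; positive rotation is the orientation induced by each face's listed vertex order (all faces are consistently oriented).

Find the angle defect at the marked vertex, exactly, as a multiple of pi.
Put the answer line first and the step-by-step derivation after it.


Answer: defect(P3) = 0

Sum of corner angles at P3: 2*pi
defect = 2*pi - 2*pi


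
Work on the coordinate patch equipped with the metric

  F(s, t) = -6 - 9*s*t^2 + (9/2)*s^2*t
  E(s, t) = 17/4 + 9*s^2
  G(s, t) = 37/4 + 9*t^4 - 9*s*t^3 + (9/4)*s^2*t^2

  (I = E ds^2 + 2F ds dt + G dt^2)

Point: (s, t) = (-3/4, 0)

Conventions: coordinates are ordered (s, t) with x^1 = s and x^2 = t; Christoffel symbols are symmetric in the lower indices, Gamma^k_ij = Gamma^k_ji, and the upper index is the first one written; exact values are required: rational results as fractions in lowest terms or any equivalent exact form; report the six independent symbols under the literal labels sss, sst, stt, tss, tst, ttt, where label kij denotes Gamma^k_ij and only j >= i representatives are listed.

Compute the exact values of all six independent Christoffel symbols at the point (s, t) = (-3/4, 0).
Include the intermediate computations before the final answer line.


E = 149/16, F = -6, G = 37/4 at the point
E_s = -27/2, E_t = 0, F_s = 0, F_t = 81/32, G_s = 0, G_t = 0
EG - F^2 = 3209/64;  g^inv = (64/3209) * [[37/4, 6], [6, 149/16]]
first-kind symbols [ij,l] = (1/2)(d_i g_jl + d_j g_il - d_l g_ij): [ss,s] = E_s/2 = -27/4, [ss,t] = F_s - E_t/2 = 0, [st,s] = E_t/2 = 0, [st,t] = G_s/2 = 0, [tt,s] = F_t - G_s/2 = 81/32, [tt,t] = G_t/2 = 0
Gamma^s_ij = (G*[ij,s] - F*[ij,t])/(EG - F^2), Gamma^t_ij = (E*[ij,t] - F*[ij,s])/(EG - F^2)

Answer: Gamma_sss = -3996/3209, Gamma_sst = 0, Gamma_stt = 2997/6418, Gamma_tss = -2592/3209, Gamma_tst = 0, Gamma_ttt = 972/3209


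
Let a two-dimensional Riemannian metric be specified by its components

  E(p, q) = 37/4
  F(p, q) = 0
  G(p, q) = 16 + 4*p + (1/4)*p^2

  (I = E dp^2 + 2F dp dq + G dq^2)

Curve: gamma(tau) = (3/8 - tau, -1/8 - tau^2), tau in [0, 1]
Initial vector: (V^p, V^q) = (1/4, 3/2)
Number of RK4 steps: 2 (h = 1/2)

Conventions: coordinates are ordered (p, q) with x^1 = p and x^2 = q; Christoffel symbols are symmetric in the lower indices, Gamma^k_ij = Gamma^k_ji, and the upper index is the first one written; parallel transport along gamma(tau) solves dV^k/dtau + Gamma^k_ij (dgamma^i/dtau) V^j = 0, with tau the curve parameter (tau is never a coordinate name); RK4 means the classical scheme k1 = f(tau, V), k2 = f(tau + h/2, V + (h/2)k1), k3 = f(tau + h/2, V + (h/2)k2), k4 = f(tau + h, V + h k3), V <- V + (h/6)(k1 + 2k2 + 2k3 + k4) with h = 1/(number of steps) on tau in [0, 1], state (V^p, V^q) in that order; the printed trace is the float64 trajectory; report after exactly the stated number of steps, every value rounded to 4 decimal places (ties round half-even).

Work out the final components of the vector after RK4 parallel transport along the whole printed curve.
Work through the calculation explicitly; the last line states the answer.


gamma'(tau) = (-1, -2*tau); f(tau, V)^k = -Gamma^k_ij(gamma(tau)) gamma'^i(tau) V^j; h = 1/2; intermediate values shown to 6 dp
curve data and Christoffel symbols at the stage parameters:
  tau = 0.000000: gamma = (0.375000, -0.125000), gamma' = (-1.000000, 0.000000); Gamma_ppp = 0.000000, Gamma_ppq = 0.000000, Gamma_pqq = -0.226351, Gamma_qpp = 0.000000, Gamma_qpq = 0.119403, Gamma_qqq = 0.000000
  tau = 0.250000: gamma = (0.125000, -0.187500), gamma' = (-1.000000, -0.500000); Gamma_ppp = 0.000000, Gamma_ppq = 0.000000, Gamma_pqq = -0.219595, Gamma_qpp = 0.000000, Gamma_qpq = 0.123077, Gamma_qqq = 0.000000
  tau = 0.500000: gamma = (-0.125000, -0.375000), gamma' = (-1.000000, -1.000000); Gamma_ppp = 0.000000, Gamma_ppq = 0.000000, Gamma_pqq = -0.212838, Gamma_qpp = 0.000000, Gamma_qpq = 0.126984, Gamma_qqq = 0.000000
  tau = 0.750000: gamma = (-0.375000, -0.687500), gamma' = (-1.000000, -1.500000); Gamma_ppp = 0.000000, Gamma_ppq = 0.000000, Gamma_pqq = -0.206081, Gamma_qpp = 0.000000, Gamma_qpq = 0.131148, Gamma_qqq = 0.000000
  tau = 1.000000: gamma = (-0.625000, -1.125000), gamma' = (-1.000000, -2.000000); Gamma_ppp = 0.000000, Gamma_ppq = 0.000000, Gamma_pqq = -0.199324, Gamma_qpp = 0.000000, Gamma_qpq = 0.135593, Gamma_qqq = 0.000000
step 0: V^p = 0.2500, V^q = 1.5000
step 1: k1 = (0.000000, 0.179104), k2 = (-0.169612, 0.205511), k3 = (-0.170337, 0.203714), k4 = (-0.340936, 0.224341); V <- V + (h/6)(k1 + 2k2 + 2k3 + k4): V^p = 0.1649, V^q = 1.6018
step 2: k1 = (-0.340929, 0.224350), k2 = (-0.512496, 0.233109), k3 = (-0.513173, 0.224959), k4 = (-0.683405, 0.207592); V <- V + (h/6)(k1 + 2k2 + 2k3 + k4): V^p = -0.0914, V^q = 1.7142

Answer: V^p = -0.0914, V^q = 1.7142


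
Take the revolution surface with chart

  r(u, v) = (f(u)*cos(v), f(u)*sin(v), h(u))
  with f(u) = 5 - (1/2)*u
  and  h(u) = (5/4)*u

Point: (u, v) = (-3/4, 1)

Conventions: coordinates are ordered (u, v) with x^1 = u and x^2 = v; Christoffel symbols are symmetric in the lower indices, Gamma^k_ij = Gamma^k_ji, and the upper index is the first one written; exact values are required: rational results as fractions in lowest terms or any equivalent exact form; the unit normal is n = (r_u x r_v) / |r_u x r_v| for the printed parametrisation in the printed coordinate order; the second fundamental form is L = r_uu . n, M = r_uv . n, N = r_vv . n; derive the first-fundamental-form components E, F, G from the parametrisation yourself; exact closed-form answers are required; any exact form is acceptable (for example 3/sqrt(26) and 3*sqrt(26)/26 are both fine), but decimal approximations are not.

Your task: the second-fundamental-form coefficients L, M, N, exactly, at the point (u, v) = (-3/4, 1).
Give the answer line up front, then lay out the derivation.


Answer: L = 0, M = 0, N = 215*sqrt(29)/232

f = 43/8, f' = -1/2, f'' = 0, h' = 5/4, h'' = 0
E = 29/16, F = 0, G = 1849/64; answer radicand W^2 = 29/16
unnormalised second-form numerators: l = 0, m = 0, n = 215/32; L = l/sqrt(29/16), and similarly M = m/sqrt(W^2), N = n/sqrt(W^2)


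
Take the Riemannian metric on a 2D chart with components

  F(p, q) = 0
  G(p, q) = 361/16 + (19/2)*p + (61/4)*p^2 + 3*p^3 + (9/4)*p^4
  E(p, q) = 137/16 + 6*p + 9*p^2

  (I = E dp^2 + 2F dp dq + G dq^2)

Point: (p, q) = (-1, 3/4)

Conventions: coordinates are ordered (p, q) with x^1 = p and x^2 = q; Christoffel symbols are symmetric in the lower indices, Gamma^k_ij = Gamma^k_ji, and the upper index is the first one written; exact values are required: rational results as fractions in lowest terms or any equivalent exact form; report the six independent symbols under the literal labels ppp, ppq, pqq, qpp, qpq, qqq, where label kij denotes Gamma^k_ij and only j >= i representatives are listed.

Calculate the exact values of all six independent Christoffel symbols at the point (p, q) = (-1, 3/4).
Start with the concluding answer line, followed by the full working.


Answer: Gamma_ppp = -96/185, Gamma_ppq = 0, Gamma_pqq = 168/185, Gamma_qpp = 0, Gamma_qpq = -8/21, Gamma_qqq = 0

E = 185/16, F = 0, G = 441/16 at the point
E_p = -12, E_q = 0, F_p = 0, F_q = 0, G_p = -21, G_q = 0
EG - F^2 = 81585/256;  g^inv = (256/81585) * [[441/16, 0], [0, 185/16]]
first-kind symbols [ij,l] = (1/2)(d_i g_jl + d_j g_il - d_l g_ij): [pp,p] = E_p/2 = -6, [pp,q] = F_p - E_q/2 = 0, [pq,p] = E_q/2 = 0, [pq,q] = G_p/2 = -21/2, [qq,p] = F_q - G_p/2 = 21/2, [qq,q] = G_q/2 = 0
Gamma^p_ij = (G*[ij,p] - F*[ij,q])/(EG - F^2), Gamma^q_ij = (E*[ij,q] - F*[ij,p])/(EG - F^2)


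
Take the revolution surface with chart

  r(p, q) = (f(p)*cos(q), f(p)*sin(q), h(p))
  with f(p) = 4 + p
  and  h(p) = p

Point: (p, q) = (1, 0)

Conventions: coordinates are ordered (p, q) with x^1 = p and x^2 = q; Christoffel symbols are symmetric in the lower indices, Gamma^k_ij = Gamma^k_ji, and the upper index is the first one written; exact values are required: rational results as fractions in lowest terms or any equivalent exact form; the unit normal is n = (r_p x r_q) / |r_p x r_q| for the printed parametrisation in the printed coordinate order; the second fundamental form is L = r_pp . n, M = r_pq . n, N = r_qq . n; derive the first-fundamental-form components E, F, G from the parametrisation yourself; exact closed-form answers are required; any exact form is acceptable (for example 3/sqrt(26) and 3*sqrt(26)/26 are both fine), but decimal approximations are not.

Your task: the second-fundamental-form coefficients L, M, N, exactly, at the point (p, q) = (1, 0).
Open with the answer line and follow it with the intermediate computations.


Answer: L = 0, M = 0, N = 5*sqrt(2)/2

f = 5, f' = 1, f'' = 0, h' = 1, h'' = 0
E = 2, F = 0, G = 25; answer radicand W^2 = 2
unnormalised second-form numerators: l = 0, m = 0, n = 5; L = l/sqrt(2), and similarly M = m/sqrt(W^2), N = n/sqrt(W^2)


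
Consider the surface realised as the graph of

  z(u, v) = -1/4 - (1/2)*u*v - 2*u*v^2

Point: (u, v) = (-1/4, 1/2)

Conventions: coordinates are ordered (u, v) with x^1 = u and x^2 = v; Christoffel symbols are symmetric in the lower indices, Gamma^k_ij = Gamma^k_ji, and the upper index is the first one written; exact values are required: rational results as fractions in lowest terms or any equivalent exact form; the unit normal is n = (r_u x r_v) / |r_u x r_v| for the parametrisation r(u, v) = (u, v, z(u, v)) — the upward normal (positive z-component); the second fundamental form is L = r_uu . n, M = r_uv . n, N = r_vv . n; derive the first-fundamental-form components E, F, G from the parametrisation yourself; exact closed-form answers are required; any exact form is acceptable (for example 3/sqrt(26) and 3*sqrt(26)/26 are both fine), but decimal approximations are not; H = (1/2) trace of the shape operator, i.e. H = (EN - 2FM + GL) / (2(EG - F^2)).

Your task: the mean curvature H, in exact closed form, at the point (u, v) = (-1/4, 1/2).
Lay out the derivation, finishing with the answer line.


z_u = -3/4, z_v = 5/8, z_uu = 0, z_uv = -5/2, z_vv = 1
E = 25/16, F = -15/32, G = 89/64; answer radicand W^2 = 125/64
unnormalised second-form numerators: l = 0, m = -5/2, n = 1; L = l/sqrt(125/64), and similarly M = m/sqrt(W^2), N = n/sqrt(W^2)
H = (E*n - 2*F*m + G*l) / (2*(EG - F^2)*sqrt(W^2)); E*n - 2*F*m + G*l = -25/32, EG - F^2 = 125/64, so H = (-1/5)/sqrt(125/64)

Answer: H = -8*sqrt(5)/125


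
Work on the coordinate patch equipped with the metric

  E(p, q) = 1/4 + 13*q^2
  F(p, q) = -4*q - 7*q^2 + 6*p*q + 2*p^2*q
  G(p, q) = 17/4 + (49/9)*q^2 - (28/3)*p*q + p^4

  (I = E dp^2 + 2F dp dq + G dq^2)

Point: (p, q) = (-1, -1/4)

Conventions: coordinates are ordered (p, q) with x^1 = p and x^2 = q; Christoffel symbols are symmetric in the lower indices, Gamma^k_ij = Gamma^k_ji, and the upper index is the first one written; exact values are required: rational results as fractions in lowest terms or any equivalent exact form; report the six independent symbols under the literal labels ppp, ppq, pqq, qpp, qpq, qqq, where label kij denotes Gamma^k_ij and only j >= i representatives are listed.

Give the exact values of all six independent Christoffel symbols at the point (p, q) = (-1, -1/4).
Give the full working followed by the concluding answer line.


E = 17/16, F = 25/16, G = 469/144 at the point
E_p = 0, E_q = -13/2, F_p = -1/2, F_q = -9/2, G_p = -5/3, G_q = 119/18
EG - F^2 = 587/576;  g^inv = (576/587) * [[469/144, -25/16], [-25/16, 17/16]]
first-kind symbols [ij,l] = (1/2)(d_i g_jl + d_j g_il - d_l g_ij): [pp,p] = E_p/2 = 0, [pp,q] = F_p - E_q/2 = 11/4, [pq,p] = E_q/2 = -13/4, [pq,q] = G_p/2 = -5/6, [qq,p] = F_q - G_p/2 = -11/3, [qq,q] = G_q/2 = 119/36
Gamma^p_ij = (G*[ij,p] - F*[ij,q])/(EG - F^2), Gamma^q_ij = (E*[ij,q] - F*[ij,p])/(EG - F^2)

Answer: Gamma_ppp = -2475/587, Gamma_ppq = -5347/587, Gamma_pqq = -29561/1761, Gamma_qpp = 1683/587, Gamma_qpq = 2415/587, Gamma_qqq = 5323/587


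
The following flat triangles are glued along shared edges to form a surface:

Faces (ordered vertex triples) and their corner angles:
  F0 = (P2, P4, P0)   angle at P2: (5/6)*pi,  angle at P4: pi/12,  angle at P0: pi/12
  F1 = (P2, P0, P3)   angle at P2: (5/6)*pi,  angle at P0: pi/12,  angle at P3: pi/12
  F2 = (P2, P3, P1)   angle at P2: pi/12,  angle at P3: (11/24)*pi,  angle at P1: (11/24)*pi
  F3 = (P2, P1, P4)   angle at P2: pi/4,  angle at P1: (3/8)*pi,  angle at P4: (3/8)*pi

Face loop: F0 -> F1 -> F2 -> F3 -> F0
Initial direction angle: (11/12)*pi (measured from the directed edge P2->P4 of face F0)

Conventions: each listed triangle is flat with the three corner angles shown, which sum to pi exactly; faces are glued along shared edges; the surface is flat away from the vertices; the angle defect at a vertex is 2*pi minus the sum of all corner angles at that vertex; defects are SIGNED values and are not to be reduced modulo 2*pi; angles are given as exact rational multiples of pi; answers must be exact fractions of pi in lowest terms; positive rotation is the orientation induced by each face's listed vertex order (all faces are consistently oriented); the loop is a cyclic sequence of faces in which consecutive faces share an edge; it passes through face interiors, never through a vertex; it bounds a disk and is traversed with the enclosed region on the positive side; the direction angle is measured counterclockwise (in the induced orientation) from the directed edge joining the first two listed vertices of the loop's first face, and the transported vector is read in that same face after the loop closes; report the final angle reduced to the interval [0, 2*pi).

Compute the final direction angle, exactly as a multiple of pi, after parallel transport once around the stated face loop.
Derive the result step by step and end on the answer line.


enclosed vertex P2: corner angles sum to 2*pi, defect = 2*pi - 2*pi = 0
adding the enclosed defects to the starting angle (mod 2*pi, induced orientation) gives the holonomy
final angle = (11/12)*pi + 0 = (11/12)*pi (mod 2*pi)

Answer: final direction angle = (11/12)*pi


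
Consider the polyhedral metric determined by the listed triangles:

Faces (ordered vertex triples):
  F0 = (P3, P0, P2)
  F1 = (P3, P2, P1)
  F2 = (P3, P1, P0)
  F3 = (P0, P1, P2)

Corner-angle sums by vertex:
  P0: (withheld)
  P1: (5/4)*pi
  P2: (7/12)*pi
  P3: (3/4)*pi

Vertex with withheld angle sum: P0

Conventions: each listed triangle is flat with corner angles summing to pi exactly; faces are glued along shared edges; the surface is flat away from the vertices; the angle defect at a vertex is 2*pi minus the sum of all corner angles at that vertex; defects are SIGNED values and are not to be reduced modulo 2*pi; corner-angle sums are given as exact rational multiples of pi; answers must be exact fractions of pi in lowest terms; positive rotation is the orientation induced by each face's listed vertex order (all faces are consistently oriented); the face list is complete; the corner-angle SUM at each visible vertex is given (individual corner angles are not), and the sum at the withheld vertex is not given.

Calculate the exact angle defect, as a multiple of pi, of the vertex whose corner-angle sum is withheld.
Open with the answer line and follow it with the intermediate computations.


Answer: defect(P0) = (7/12)*pi

V = 4, E = 6, F = 4; chi = V - E + F = 2
Gauss-Bonnet: total defect = 2*pi*chi = 4*pi; visible defects sum to (41/12)*pi


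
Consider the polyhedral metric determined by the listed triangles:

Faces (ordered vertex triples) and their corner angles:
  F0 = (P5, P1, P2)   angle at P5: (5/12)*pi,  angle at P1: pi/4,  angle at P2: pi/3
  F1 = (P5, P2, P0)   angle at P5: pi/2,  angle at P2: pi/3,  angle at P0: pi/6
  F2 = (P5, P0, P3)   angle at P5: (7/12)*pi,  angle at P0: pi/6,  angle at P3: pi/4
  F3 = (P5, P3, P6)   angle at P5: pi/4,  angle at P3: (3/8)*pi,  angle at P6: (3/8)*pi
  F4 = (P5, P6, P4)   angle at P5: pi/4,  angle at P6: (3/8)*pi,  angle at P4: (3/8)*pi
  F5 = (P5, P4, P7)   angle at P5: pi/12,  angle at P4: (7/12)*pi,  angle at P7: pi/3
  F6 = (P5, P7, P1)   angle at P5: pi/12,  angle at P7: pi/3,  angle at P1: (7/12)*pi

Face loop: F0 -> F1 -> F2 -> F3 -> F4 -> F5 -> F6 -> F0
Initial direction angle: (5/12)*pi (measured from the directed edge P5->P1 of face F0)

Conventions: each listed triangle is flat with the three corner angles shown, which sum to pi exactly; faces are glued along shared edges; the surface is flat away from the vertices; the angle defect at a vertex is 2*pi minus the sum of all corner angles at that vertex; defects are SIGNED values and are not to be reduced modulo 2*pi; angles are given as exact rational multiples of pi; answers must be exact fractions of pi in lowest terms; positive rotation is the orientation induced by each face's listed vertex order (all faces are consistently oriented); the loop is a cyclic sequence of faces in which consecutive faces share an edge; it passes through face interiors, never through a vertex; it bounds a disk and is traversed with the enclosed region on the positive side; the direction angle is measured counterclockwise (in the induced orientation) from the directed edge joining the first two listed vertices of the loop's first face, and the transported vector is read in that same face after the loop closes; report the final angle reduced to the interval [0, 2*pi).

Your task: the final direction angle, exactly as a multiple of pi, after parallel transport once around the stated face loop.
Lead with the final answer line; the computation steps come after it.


Answer: final direction angle = pi/4

enclosed vertex P5: corner angles sum to (13/6)*pi, defect = 2*pi - (13/6)*pi = -pi/6
the rotation equals the total enclosed defect, so the final angle is initial + defects (mod 2*pi)
final angle = (5/12)*pi - pi/6 = pi/4 (mod 2*pi)


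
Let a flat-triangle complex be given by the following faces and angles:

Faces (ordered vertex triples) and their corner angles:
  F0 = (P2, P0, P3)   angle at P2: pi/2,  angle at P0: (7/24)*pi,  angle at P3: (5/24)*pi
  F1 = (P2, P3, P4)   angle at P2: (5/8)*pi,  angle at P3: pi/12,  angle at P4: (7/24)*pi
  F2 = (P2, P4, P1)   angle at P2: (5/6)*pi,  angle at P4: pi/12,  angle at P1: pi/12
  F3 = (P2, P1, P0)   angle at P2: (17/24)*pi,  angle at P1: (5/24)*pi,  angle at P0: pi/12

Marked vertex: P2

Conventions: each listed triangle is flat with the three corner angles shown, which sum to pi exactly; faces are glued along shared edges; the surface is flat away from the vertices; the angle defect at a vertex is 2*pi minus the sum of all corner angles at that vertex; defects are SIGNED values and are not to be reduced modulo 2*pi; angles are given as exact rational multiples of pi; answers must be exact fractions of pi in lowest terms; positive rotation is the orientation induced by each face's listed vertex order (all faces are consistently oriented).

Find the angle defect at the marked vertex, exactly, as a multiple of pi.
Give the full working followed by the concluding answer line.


Sum of corner angles at P2: (8/3)*pi
defect = 2*pi - (8/3)*pi

Answer: defect(P2) = (-2/3)*pi


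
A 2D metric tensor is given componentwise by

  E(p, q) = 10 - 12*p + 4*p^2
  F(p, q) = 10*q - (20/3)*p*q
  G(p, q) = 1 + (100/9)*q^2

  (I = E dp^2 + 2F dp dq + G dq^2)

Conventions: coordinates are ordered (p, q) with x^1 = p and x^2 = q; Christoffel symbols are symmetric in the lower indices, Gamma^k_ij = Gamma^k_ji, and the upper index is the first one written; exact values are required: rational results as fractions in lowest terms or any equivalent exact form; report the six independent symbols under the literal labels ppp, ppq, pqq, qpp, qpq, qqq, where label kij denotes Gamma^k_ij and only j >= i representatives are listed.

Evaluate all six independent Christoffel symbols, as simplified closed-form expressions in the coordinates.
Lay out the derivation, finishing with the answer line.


E = 10 - 12*p + 4*p^2; F = 10*q - (20/3)*p*q; G = 1 + (100/9)*q^2
Gamma^k_ij = (1/2) g^{kl} (d_i g_jl + d_j g_il - d_l g_ij), with g^inv = (1/(EG-F^2)) [[G, -F], [-F, E]]
first partials: E_p = -12 + 8*p, E_q = 0, F_p = -(20/3)*q, F_q = 10 - (20/3)*p, G_p = 0, G_q = (200/9)*q
D = EG - F^2 = 10 - 12*p + (100/9)*q^2 + 4*p^2
expanded: Gamma^p_pp = (G E_p - 2F F_p + F E_q)/(2D), Gamma^p_pq = (G E_q - F G_p)/(2D), Gamma^p_qq = (2G F_q - G G_p - F G_q)/(2D), Gamma^q_pp = (2E F_p - E E_q - F E_p)/(2D), Gamma^q_pq = (E G_p - F E_q)/(2D), Gamma^q_qq = (E G_q - 2F F_q + F G_p)/(2D); substitute and cancel common factors

Answer: Gamma_ppp = (18*p - 27)/(18*p^2 - 54*p + 50*q^2 + 45), Gamma_ppq = 0, Gamma_pqq = (45 - 30*p)/(18*p^2 - 54*p + 50*q^2 + 45), Gamma_qpp = -30*q/(18*p^2 - 54*p + 50*q^2 + 45), Gamma_qpq = 0, Gamma_qqq = 50*q/(18*p^2 - 54*p + 50*q^2 + 45)


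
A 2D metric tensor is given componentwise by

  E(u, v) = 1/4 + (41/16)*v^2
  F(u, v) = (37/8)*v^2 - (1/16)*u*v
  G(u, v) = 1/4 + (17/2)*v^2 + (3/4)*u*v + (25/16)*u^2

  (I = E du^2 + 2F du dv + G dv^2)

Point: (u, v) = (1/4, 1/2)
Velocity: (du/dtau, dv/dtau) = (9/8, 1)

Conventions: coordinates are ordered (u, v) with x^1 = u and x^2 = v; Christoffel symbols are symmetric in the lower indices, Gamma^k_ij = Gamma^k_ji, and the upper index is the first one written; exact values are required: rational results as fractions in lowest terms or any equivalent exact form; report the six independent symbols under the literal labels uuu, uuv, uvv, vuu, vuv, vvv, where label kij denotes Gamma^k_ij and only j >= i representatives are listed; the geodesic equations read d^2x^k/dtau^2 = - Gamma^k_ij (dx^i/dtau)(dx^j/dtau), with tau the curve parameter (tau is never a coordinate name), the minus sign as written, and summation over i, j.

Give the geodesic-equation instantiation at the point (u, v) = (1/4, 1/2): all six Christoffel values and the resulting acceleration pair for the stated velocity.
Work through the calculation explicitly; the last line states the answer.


E = 57/64, F = 147/128, G = 657/256 at the point
E_u = 0, E_v = 41/16, F_u = -1/32, F_v = 295/64, G_u = 37/32, G_v = 139/16
EG - F^2 = 495/512;  g^inv = (512/495) * [[657/256, -147/128], [-147/128, 57/64]]
first-kind symbols [ij,l] = (1/2)(d_i g_jl + d_j g_il - d_l g_ij): [uu,u] = E_u/2 = 0, [uu,v] = F_u - E_v/2 = -21/16, [uv,u] = E_v/2 = 41/32, [uv,v] = G_u/2 = 37/64, [vv,u] = F_v - G_u/2 = 129/32, [vv,v] = G_v/2 = 139/32
Gamma^u_ij = (G*[ij,u] - F*[ij,v])/(EG - F^2), Gamma^v_ij = (E*[ij,v] - F*[ij,u])/(EG - F^2)
Gamma_uuu = 343/220, Gamma_uuv = 3583/1320, Gamma_uvv = 14629/2640, Gamma_vuu = -133/110, Gamma_vuv = -653/660, Gamma_vvv = -1039/1320
d^2u/dtau^2 = -(Gamma_uuu*(9/8)^2 + 2*Gamma_uuv*(9/8)*(1) + Gamma_uvv*(1)^2) = -575389/42240
d^2v/dtau^2 = -(Gamma_vuu*(9/8)^2 + 2*Gamma_vuv*(9/8)*(1) + Gamma_vvv*(1)^2) = 95959/21120

Answer: Gamma_uuu = 343/220, Gamma_uuv = 3583/1320, Gamma_uvv = 14629/2640, Gamma_vuu = -133/110, Gamma_vuv = -653/660, Gamma_vvv = -1039/1320; accelerations (d^2u/dtau^2, d^2v/dtau^2) = (-575389/42240, 95959/21120)
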